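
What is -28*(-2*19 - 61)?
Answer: 2772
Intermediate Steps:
-28*(-2*19 - 61) = -28*(-38 - 61) = -28*(-99) = 2772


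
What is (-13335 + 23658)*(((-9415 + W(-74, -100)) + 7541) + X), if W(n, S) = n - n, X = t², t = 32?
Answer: -8774550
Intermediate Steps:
X = 1024 (X = 32² = 1024)
W(n, S) = 0
(-13335 + 23658)*(((-9415 + W(-74, -100)) + 7541) + X) = (-13335 + 23658)*(((-9415 + 0) + 7541) + 1024) = 10323*((-9415 + 7541) + 1024) = 10323*(-1874 + 1024) = 10323*(-850) = -8774550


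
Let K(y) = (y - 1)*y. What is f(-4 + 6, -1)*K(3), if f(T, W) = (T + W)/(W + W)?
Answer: -3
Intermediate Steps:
K(y) = y*(-1 + y) (K(y) = (-1 + y)*y = y*(-1 + y))
f(T, W) = (T + W)/(2*W) (f(T, W) = (T + W)/((2*W)) = (T + W)*(1/(2*W)) = (T + W)/(2*W))
f(-4 + 6, -1)*K(3) = ((½)*((-4 + 6) - 1)/(-1))*(3*(-1 + 3)) = ((½)*(-1)*(2 - 1))*(3*2) = ((½)*(-1)*1)*6 = -½*6 = -3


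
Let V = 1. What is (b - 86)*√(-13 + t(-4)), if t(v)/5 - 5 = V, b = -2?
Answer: -88*√17 ≈ -362.83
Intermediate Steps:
t(v) = 30 (t(v) = 25 + 5*1 = 25 + 5 = 30)
(b - 86)*√(-13 + t(-4)) = (-2 - 86)*√(-13 + 30) = -88*√17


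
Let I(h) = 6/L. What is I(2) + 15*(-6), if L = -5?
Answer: -456/5 ≈ -91.200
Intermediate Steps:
I(h) = -6/5 (I(h) = 6/(-5) = 6*(-⅕) = -6/5)
I(2) + 15*(-6) = -6/5 + 15*(-6) = -6/5 - 90 = -456/5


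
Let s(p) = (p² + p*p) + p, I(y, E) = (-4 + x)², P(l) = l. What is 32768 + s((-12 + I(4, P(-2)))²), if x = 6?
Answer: 41024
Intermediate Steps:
I(y, E) = 4 (I(y, E) = (-4 + 6)² = 2² = 4)
s(p) = p + 2*p² (s(p) = (p² + p²) + p = 2*p² + p = p + 2*p²)
32768 + s((-12 + I(4, P(-2)))²) = 32768 + (-12 + 4)²*(1 + 2*(-12 + 4)²) = 32768 + (-8)²*(1 + 2*(-8)²) = 32768 + 64*(1 + 2*64) = 32768 + 64*(1 + 128) = 32768 + 64*129 = 32768 + 8256 = 41024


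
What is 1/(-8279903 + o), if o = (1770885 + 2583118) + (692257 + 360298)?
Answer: -1/2873345 ≈ -3.4803e-7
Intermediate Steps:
o = 5406558 (o = 4354003 + 1052555 = 5406558)
1/(-8279903 + o) = 1/(-8279903 + 5406558) = 1/(-2873345) = -1/2873345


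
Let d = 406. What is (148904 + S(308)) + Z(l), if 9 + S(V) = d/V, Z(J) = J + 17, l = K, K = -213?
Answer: 3271407/22 ≈ 1.4870e+5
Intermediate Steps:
l = -213
Z(J) = 17 + J
S(V) = -9 + 406/V
(148904 + S(308)) + Z(l) = (148904 + (-9 + 406/308)) + (17 - 213) = (148904 + (-9 + 406*(1/308))) - 196 = (148904 + (-9 + 29/22)) - 196 = (148904 - 169/22) - 196 = 3275719/22 - 196 = 3271407/22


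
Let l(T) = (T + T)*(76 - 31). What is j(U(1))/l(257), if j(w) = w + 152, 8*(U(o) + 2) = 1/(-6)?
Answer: 7199/1110240 ≈ 0.0064842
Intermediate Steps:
U(o) = -97/48 (U(o) = -2 + (⅛)/(-6) = -2 + (⅛)*(-⅙) = -2 - 1/48 = -97/48)
l(T) = 90*T (l(T) = (2*T)*45 = 90*T)
j(w) = 152 + w
j(U(1))/l(257) = (152 - 97/48)/((90*257)) = (7199/48)/23130 = (7199/48)*(1/23130) = 7199/1110240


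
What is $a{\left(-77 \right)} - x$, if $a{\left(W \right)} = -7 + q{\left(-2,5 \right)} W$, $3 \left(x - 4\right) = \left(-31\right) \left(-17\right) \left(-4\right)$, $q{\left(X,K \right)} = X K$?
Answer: $\frac{4385}{3} \approx 1461.7$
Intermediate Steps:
$q{\left(X,K \right)} = K X$
$x = - \frac{2096}{3}$ ($x = 4 + \frac{\left(-31\right) \left(-17\right) \left(-4\right)}{3} = 4 + \frac{527 \left(-4\right)}{3} = 4 + \frac{1}{3} \left(-2108\right) = 4 - \frac{2108}{3} = - \frac{2096}{3} \approx -698.67$)
$a{\left(W \right)} = -7 - 10 W$ ($a{\left(W \right)} = -7 + 5 \left(-2\right) W = -7 - 10 W$)
$a{\left(-77 \right)} - x = \left(-7 - -770\right) - - \frac{2096}{3} = \left(-7 + 770\right) + \frac{2096}{3} = 763 + \frac{2096}{3} = \frac{4385}{3}$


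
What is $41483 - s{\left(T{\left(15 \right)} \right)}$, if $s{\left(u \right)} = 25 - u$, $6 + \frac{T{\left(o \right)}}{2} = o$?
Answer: $41476$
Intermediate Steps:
$T{\left(o \right)} = -12 + 2 o$
$41483 - s{\left(T{\left(15 \right)} \right)} = 41483 - \left(25 - \left(-12 + 2 \cdot 15\right)\right) = 41483 - \left(25 - \left(-12 + 30\right)\right) = 41483 - \left(25 - 18\right) = 41483 - 7 = 41476$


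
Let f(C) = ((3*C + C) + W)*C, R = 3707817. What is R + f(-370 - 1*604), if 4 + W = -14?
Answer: 7520053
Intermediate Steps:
W = -18 (W = -4 - 14 = -18)
f(C) = C*(-18 + 4*C) (f(C) = ((3*C + C) - 18)*C = (4*C - 18)*C = (-18 + 4*C)*C = C*(-18 + 4*C))
R + f(-370 - 1*604) = 3707817 + 2*(-370 - 1*604)*(-9 + 2*(-370 - 1*604)) = 3707817 + 2*(-370 - 604)*(-9 + 2*(-370 - 604)) = 3707817 + 2*(-974)*(-9 + 2*(-974)) = 3707817 + 2*(-974)*(-9 - 1948) = 3707817 + 2*(-974)*(-1957) = 3707817 + 3812236 = 7520053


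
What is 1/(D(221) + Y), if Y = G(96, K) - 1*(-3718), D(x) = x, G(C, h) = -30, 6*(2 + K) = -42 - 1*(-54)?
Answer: 1/3909 ≈ 0.00025582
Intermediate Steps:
K = 0 (K = -2 + (-42 - 1*(-54))/6 = -2 + (-42 + 54)/6 = -2 + (⅙)*12 = -2 + 2 = 0)
Y = 3688 (Y = -30 - 1*(-3718) = -30 + 3718 = 3688)
1/(D(221) + Y) = 1/(221 + 3688) = 1/3909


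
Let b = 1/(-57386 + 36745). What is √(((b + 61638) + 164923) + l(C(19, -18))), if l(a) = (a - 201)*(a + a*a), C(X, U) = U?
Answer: √67975139890266/20641 ≈ 399.43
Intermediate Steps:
l(a) = (-201 + a)*(a + a²)
b = -1/20641 (b = 1/(-20641) = -1/20641 ≈ -4.8447e-5)
√(((b + 61638) + 164923) + l(C(19, -18))) = √(((-1/20641 + 61638) + 164923) - 18*(-201 + (-18)² - 200*(-18))) = √((1272269957/20641 + 164923) - 18*(-201 + 324 + 3600)) = √(4676445600/20641 - 18*3723) = √(4676445600/20641 - 67014) = √(3293209626/20641) = √67975139890266/20641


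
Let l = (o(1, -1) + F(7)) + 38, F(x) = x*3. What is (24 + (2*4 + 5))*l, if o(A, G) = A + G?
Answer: 2183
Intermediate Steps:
F(x) = 3*x
l = 59 (l = ((1 - 1) + 3*7) + 38 = (0 + 21) + 38 = 21 + 38 = 59)
(24 + (2*4 + 5))*l = (24 + (2*4 + 5))*59 = (24 + (8 + 5))*59 = (24 + 13)*59 = 37*59 = 2183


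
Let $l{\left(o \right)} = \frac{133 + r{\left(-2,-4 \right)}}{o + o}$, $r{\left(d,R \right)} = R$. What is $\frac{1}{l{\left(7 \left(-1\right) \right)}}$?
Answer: $- \frac{14}{129} \approx -0.10853$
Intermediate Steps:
$l{\left(o \right)} = \frac{129}{2 o}$ ($l{\left(o \right)} = \frac{133 - 4}{o + o} = \frac{129}{2 o}$)
$\frac{1}{l{\left(7 \left(-1\right) \right)}} = \frac{1}{\frac{129}{2} \frac{1}{7 \left(-1\right)}} = \frac{1}{\frac{129}{2} \frac{1}{-7}} = \frac{1}{\frac{129}{2} \left(- \frac{1}{7}\right)} = \frac{1}{- \frac{129}{14}} = - \frac{14}{129}$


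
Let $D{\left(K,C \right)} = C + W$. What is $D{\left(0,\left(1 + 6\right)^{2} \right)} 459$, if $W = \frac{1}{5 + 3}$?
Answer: $\frac{180387}{8} \approx 22548.0$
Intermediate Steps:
$W = \frac{1}{8} \approx 0.125$
$D{\left(K,C \right)} = \frac{1}{8} + C$ ($D{\left(K,C \right)} = C + \frac{1}{8} = \frac{1}{8} + C$)
$D{\left(0,\left(1 + 6\right)^{2} \right)} 459 = \left(\frac{1}{8} + \left(1 + 6\right)^{2}\right) 459 = \left(\frac{1}{8} + 7^{2}\right) 459 = \left(\frac{1}{8} + 49\right) 459 = \frac{393}{8} \cdot 459 = \frac{180387}{8}$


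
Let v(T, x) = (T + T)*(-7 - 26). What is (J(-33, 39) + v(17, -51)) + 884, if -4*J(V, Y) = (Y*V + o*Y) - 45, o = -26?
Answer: 697/2 ≈ 348.50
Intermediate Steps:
v(T, x) = -66*T (v(T, x) = (2*T)*(-33) = -66*T)
J(V, Y) = 45/4 + 13*Y/2 - V*Y/4 (J(V, Y) = -((Y*V - 26*Y) - 45)/4 = -((V*Y - 26*Y) - 45)/4 = -((-26*Y + V*Y) - 45)/4 = -(-45 - 26*Y + V*Y)/4 = 45/4 + 13*Y/2 - V*Y/4)
(J(-33, 39) + v(17, -51)) + 884 = ((45/4 + (13/2)*39 - ¼*(-33)*39) - 66*17) + 884 = ((45/4 + 507/2 + 1287/4) - 1122) + 884 = (1173/2 - 1122) + 884 = -1071/2 + 884 = 697/2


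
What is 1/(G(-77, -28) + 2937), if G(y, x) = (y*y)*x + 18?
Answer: -1/163057 ≈ -6.1328e-6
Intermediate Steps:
G(y, x) = 18 + x*y² (G(y, x) = y²*x + 18 = x*y² + 18 = 18 + x*y²)
1/(G(-77, -28) + 2937) = 1/((18 - 28*(-77)²) + 2937) = 1/((18 - 28*5929) + 2937) = 1/((18 - 166012) + 2937) = 1/(-165994 + 2937) = 1/(-163057) = -1/163057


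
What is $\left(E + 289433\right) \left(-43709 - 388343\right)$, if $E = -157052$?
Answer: $-57195475812$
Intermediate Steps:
$\left(E + 289433\right) \left(-43709 - 388343\right) = \left(-157052 + 289433\right) \left(-43709 - 388343\right) = 132381 \left(-432052\right) = -57195475812$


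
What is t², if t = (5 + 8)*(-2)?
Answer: 676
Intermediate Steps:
t = -26 (t = 13*(-2) = -26)
t² = (-26)² = 676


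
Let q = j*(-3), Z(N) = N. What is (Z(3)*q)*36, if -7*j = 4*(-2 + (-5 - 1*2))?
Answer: -11664/7 ≈ -1666.3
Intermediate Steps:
j = 36/7 (j = -4*(-2 + (-5 - 1*2))/7 = -4*(-2 + (-5 - 2))/7 = -4*(-2 - 7)/7 = -4*(-9)/7 = -1/7*(-36) = 36/7 ≈ 5.1429)
q = -108/7 (q = (36/7)*(-3) = -108/7 ≈ -15.429)
(Z(3)*q)*36 = (3*(-108/7))*36 = -324/7*36 = -11664/7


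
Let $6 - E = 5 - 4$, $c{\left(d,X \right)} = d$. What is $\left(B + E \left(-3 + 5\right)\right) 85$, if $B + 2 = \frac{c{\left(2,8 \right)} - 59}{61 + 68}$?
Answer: $\frac{27625}{43} \approx 642.44$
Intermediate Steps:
$E = 5$ ($E = 6 - \left(5 - 4\right) = 6 - 1 = 5$)
$B = - \frac{105}{43}$ ($B = -2 + \frac{2 - 59}{61 + 68} = -2 - \frac{57}{129} = -2 - \frac{19}{43} = - \frac{105}{43} \approx -2.4419$)
$\left(B + E \left(-3 + 5\right)\right) 85 = \left(- \frac{105}{43} + 5 \left(-3 + 5\right)\right) 85 = \left(- \frac{105}{43} + 5 \cdot 2\right) 85 = \left(- \frac{105}{43} + 10\right) 85 = \frac{325}{43} \cdot 85 = \frac{27625}{43}$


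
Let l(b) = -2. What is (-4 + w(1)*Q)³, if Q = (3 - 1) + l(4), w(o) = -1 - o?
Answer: -64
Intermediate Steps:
Q = 0 (Q = (3 - 1) - 2 = 2 - 2 = 0)
(-4 + w(1)*Q)³ = (-4 + (-1 - 1*1)*0)³ = (-4 + (-1 - 1)*0)³ = (-4 - 2*0)³ = (-4 + 0)³ = (-4)³ = -64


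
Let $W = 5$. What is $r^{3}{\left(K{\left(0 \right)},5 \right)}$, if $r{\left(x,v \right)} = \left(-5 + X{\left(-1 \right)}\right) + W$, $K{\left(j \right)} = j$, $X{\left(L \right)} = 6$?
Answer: $216$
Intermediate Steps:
$r{\left(x,v \right)} = 6$ ($r{\left(x,v \right)} = \left(-5 + 6\right) + 5 = 1 + 5 = 6$)
$r^{3}{\left(K{\left(0 \right)},5 \right)} = 6^{3} = 216$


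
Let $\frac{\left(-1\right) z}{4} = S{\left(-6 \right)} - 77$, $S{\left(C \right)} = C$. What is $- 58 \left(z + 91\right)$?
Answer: $-24534$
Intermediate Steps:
$z = 332$ ($z = - 4 \left(-6 - 77\right) = \left(-4\right) \left(-83\right) = 332$)
$- 58 \left(z + 91\right) = - 58 \left(332 + 91\right) = \left(-58\right) 423 = -24534$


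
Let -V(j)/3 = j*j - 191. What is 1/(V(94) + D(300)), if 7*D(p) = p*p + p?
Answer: -1/13035 ≈ -7.6717e-5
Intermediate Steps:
V(j) = 573 - 3*j² (V(j) = -3*(j*j - 191) = -3*(j² - 191) = -3*(-191 + j²) = 573 - 3*j²)
D(p) = p/7 + p²/7 (D(p) = (p*p + p)/7 = (p² + p)/7 = (p + p²)/7 = p/7 + p²/7)
1/(V(94) + D(300)) = 1/((573 - 3*94²) + (⅐)*300*(1 + 300)) = 1/((573 - 3*8836) + (⅐)*300*301) = 1/((573 - 26508) + 12900) = 1/(-25935 + 12900) = 1/(-13035) = -1/13035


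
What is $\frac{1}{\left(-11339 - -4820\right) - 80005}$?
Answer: $- \frac{1}{86524} \approx -1.1557 \cdot 10^{-5}$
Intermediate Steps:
$\frac{1}{\left(-11339 - -4820\right) - 80005} = \frac{1}{\left(-11339 + 4820\right) - 80005} = \frac{1}{-6519 - 80005} = \frac{1}{-86524} = - \frac{1}{86524}$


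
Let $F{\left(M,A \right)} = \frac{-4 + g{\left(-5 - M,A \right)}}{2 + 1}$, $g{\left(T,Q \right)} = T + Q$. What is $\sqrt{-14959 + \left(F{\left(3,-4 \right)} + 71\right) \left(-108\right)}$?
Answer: $i \sqrt{22051} \approx 148.5 i$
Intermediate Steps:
$g{\left(T,Q \right)} = Q + T$
$F{\left(M,A \right)} = -3 - \frac{M}{3} + \frac{A}{3}$ ($F{\left(M,A \right)} = \frac{-4 - \left(5 + M - A\right)}{2 + 1} = \frac{-4 - \left(5 + M - A\right)}{3} = \left(-9 + A - M\right) \frac{1}{3} = -3 - \frac{M}{3} + \frac{A}{3}$)
$\sqrt{-14959 + \left(F{\left(3,-4 \right)} + 71\right) \left(-108\right)} = \sqrt{-14959 + \left(\left(-3 - 1 + \frac{1}{3} \left(-4\right)\right) + 71\right) \left(-108\right)} = \sqrt{-14959 + \left(\left(-3 - 1 - \frac{4}{3}\right) + 71\right) \left(-108\right)} = \sqrt{-14959 + \left(- \frac{16}{3} + 71\right) \left(-108\right)} = \sqrt{-14959 + \frac{197}{3} \left(-108\right)} = \sqrt{-14959 - 7092} = \sqrt{-22051} = i \sqrt{22051}$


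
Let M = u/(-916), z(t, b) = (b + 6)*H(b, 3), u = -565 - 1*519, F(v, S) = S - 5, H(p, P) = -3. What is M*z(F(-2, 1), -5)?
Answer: -813/229 ≈ -3.5502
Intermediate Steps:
F(v, S) = -5 + S
u = -1084 (u = -565 - 519 = -1084)
z(t, b) = -18 - 3*b (z(t, b) = (b + 6)*(-3) = (6 + b)*(-3) = -18 - 3*b)
M = 271/229 (M = -1084/(-916) = -1084*(-1/916) = 271/229 ≈ 1.1834)
M*z(F(-2, 1), -5) = 271*(-18 - 3*(-5))/229 = 271*(-18 + 15)/229 = (271/229)*(-3) = -813/229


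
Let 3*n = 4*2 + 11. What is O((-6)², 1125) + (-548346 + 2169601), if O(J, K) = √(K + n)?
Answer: 1621255 + √10182/3 ≈ 1.6213e+6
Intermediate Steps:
n = 19/3 (n = (4*2 + 11)/3 = (8 + 11)/3 = (⅓)*19 = 19/3 ≈ 6.3333)
O(J, K) = √(19/3 + K) (O(J, K) = √(K + 19/3) = √(19/3 + K))
O((-6)², 1125) + (-548346 + 2169601) = √(57 + 9*1125)/3 + (-548346 + 2169601) = √(57 + 10125)/3 + 1621255 = √10182/3 + 1621255 = 1621255 + √10182/3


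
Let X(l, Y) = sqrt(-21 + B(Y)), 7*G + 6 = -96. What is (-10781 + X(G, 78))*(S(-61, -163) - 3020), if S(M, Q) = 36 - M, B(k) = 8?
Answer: 31512863 - 2923*I*sqrt(13) ≈ 3.1513e+7 - 10539.0*I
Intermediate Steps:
G = -102/7 (G = -6/7 + (1/7)*(-96) = -6/7 - 96/7 = -102/7 ≈ -14.571)
X(l, Y) = I*sqrt(13) (X(l, Y) = sqrt(-21 + 8) = sqrt(-13) = I*sqrt(13))
(-10781 + X(G, 78))*(S(-61, -163) - 3020) = (-10781 + I*sqrt(13))*((36 - 1*(-61)) - 3020) = (-10781 + I*sqrt(13))*((36 + 61) - 3020) = (-10781 + I*sqrt(13))*(97 - 3020) = (-10781 + I*sqrt(13))*(-2923) = 31512863 - 2923*I*sqrt(13)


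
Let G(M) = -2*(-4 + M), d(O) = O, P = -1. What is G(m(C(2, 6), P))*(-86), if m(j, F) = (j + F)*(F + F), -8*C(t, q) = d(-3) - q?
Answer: -731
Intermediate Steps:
C(t, q) = 3/8 + q/8 (C(t, q) = -(-3 - q)/8 = 3/8 + q/8)
m(j, F) = 2*F*(F + j) (m(j, F) = (F + j)*(2*F) = 2*F*(F + j))
G(M) = 8 - 2*M
G(m(C(2, 6), P))*(-86) = (8 - 4*(-1)*(-1 + (3/8 + (⅛)*6)))*(-86) = (8 - 4*(-1)*(-1 + (3/8 + ¾)))*(-86) = (8 - 4*(-1)*(-1 + 9/8))*(-86) = (8 - 4*(-1)/8)*(-86) = (8 - 2*(-¼))*(-86) = (8 + ½)*(-86) = (17/2)*(-86) = -731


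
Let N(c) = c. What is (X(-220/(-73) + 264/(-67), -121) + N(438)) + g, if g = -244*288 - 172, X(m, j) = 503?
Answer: -69503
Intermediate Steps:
g = -70444 (g = -70272 - 172 = -70444)
(X(-220/(-73) + 264/(-67), -121) + N(438)) + g = (503 + 438) - 70444 = 941 - 70444 = -69503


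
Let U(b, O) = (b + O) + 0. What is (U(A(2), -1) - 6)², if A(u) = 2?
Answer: 25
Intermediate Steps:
U(b, O) = O + b (U(b, O) = (O + b) + 0 = O + b)
(U(A(2), -1) - 6)² = ((-1 + 2) - 6)² = (1 - 6)² = (-5)² = 25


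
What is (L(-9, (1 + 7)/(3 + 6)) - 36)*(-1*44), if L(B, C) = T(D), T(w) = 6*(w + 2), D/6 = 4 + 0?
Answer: -5280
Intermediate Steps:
D = 24 (D = 6*(4 + 0) = 6*4 = 24)
T(w) = 12 + 6*w (T(w) = 6*(2 + w) = 12 + 6*w)
L(B, C) = 156 (L(B, C) = 12 + 6*24 = 12 + 144 = 156)
(L(-9, (1 + 7)/(3 + 6)) - 36)*(-1*44) = (156 - 36)*(-1*44) = 120*(-44) = -5280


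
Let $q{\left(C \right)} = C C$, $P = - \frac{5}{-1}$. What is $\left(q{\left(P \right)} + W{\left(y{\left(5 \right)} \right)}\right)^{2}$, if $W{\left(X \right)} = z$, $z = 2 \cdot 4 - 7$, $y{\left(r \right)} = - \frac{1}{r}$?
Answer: $676$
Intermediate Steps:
$z = 1$ ($z = 8 - 7 = 1$)
$W{\left(X \right)} = 1$
$P = 5$ ($P = \left(-5\right) \left(-1\right) = 5$)
$q{\left(C \right)} = C^{2}$
$\left(q{\left(P \right)} + W{\left(y{\left(5 \right)} \right)}\right)^{2} = \left(5^{2} + 1\right)^{2} = \left(25 + 1\right)^{2} = 26^{2} = 676$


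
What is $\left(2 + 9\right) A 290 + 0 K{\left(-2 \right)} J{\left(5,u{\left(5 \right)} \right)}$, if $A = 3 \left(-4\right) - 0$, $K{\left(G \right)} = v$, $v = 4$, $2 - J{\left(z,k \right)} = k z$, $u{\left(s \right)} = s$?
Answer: $-38280$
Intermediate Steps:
$J{\left(z,k \right)} = 2 - k z$
$K{\left(G \right)} = 4$
$A = -12$ ($A = -12 + 0 = -12$)
$\left(2 + 9\right) A 290 + 0 K{\left(-2 \right)} J{\left(5,u{\left(5 \right)} \right)} = \left(2 + 9\right) \left(-12\right) 290 + 0 \cdot 4 \left(2 - 5 \cdot 5\right) = 11 \left(-12\right) 290 + 0 \left(2 - 25\right) = \left(-132\right) 290 + 0 \left(-23\right) = -38280 + 0 = -38280$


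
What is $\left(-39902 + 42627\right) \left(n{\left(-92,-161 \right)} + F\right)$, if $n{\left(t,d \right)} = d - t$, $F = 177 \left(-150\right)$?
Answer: $-72536775$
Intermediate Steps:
$F = -26550$
$\left(-39902 + 42627\right) \left(n{\left(-92,-161 \right)} + F\right) = \left(-39902 + 42627\right) \left(\left(-161 - -92\right) - 26550\right) = 2725 \left(\left(-161 + 92\right) - 26550\right) = 2725 \left(-69 - 26550\right) = 2725 \left(-26619\right) = -72536775$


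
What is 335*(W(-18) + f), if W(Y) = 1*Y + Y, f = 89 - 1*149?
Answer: -32160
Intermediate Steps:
f = -60 (f = 89 - 149 = -60)
W(Y) = 2*Y (W(Y) = Y + Y = 2*Y)
335*(W(-18) + f) = 335*(2*(-18) - 60) = 335*(-36 - 60) = 335*(-96) = -32160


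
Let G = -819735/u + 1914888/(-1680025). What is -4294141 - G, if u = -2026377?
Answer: -4872938870542660508/1134788006475 ≈ -4.2941e+6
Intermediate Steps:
G = -834369902467/1134788006475 (G = -819735/(-2026377) + 1914888/(-1680025) = -819735*(-1/2026377) + 1914888*(-1/1680025) = 273245/675459 - 1914888/1680025 = -834369902467/1134788006475 ≈ -0.73526)
-4294141 - G = -4294141 - 1*(-834369902467/1134788006475) = -4294141 + 834369902467/1134788006475 = -4872938870542660508/1134788006475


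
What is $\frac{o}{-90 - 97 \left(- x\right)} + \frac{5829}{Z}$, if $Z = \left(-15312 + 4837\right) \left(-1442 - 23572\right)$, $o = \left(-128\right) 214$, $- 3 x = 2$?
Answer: $\frac{448581121147}{2532875950} \approx 177.1$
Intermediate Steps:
$x = - \frac{2}{3}$ ($x = \left(- \frac{1}{3}\right) 2 = - \frac{2}{3} \approx -0.66667$)
$o = -27392$
$Z = 262021650$ ($Z = \left(-10475\right) \left(-25014\right) = 262021650$)
$\frac{o}{-90 - 97 \left(- x\right)} + \frac{5829}{Z} = - \frac{27392}{-90 - 97 \left(\left(-1\right) \left(- \frac{2}{3}\right)\right)} + \frac{5829}{262021650} = - \frac{27392}{-90 - \frac{194}{3}} + 5829 \cdot \frac{1}{262021650} = - \frac{27392}{-90 - \frac{194}{3}} + \frac{1943}{87340550} = - \frac{27392}{- \frac{464}{3}} + \frac{1943}{87340550} = \left(-27392\right) \left(- \frac{3}{464}\right) + \frac{1943}{87340550} = \frac{5136}{29} + \frac{1943}{87340550} = \frac{448581121147}{2532875950}$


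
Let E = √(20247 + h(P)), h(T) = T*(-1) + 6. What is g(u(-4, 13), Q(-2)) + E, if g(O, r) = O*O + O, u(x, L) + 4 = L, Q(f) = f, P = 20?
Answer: 90 + √20233 ≈ 232.24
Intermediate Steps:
u(x, L) = -4 + L
g(O, r) = O + O² (g(O, r) = O² + O = O + O²)
h(T) = 6 - T (h(T) = -T + 6 = 6 - T)
E = √20233 (E = √(20247 + (6 - 1*20)) = √(20247 + (6 - 20)) = √(20247 - 14) = √20233 ≈ 142.24)
g(u(-4, 13), Q(-2)) + E = (-4 + 13)*(1 + (-4 + 13)) + √20233 = 9*(1 + 9) + √20233 = 9*10 + √20233 = 90 + √20233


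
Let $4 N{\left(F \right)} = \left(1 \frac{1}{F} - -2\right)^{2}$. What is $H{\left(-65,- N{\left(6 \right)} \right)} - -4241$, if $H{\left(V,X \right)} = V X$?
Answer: $\frac{621689}{144} \approx 4317.3$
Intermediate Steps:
$N{\left(F \right)} = \frac{\left(2 + \frac{1}{F}\right)^{2}}{4}$ ($N{\left(F \right)} = \frac{\left(1 \frac{1}{F} - -2\right)^{2}}{4} = \frac{\left(\frac{1}{F} + 2\right)^{2}}{4} = \frac{\left(2 + \frac{1}{F}\right)^{2}}{4}$)
$H{\left(-65,- N{\left(6 \right)} \right)} - -4241 = - 65 \left(- \frac{\left(1 + 2 \cdot 6\right)^{2}}{4 \cdot 36}\right) - -4241 = - 65 \left(- \frac{\left(1 + 12\right)^{2}}{4 \cdot 36}\right) + 4241 = - 65 \left(- \frac{13^{2}}{4 \cdot 36}\right) + 4241 = - 65 \left(- \frac{169}{4 \cdot 36}\right) + 4241 = - 65 \left(\left(-1\right) \frac{169}{144}\right) + 4241 = \left(-65\right) \left(- \frac{169}{144}\right) + 4241 = \frac{10985}{144} + 4241 = \frac{621689}{144}$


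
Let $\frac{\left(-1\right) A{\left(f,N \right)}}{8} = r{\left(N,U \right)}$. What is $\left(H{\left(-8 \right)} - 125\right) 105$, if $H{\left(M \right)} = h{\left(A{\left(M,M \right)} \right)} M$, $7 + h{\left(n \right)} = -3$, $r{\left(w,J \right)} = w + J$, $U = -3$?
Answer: $-4725$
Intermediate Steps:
$r{\left(w,J \right)} = J + w$
$A{\left(f,N \right)} = 24 - 8 N$ ($A{\left(f,N \right)} = - 8 \left(-3 + N\right) = 24 - 8 N$)
$h{\left(n \right)} = -10$ ($h{\left(n \right)} = -7 - 3 = -10$)
$H{\left(M \right)} = - 10 M$
$\left(H{\left(-8 \right)} - 125\right) 105 = \left(\left(-10\right) \left(-8\right) - 125\right) 105 = \left(80 - 125\right) 105 = \left(-45\right) 105 = -4725$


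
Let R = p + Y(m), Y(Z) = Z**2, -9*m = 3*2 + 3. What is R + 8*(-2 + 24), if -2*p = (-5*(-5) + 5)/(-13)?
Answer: 2316/13 ≈ 178.15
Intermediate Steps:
m = -1 (m = -(3*2 + 3)/9 = -(6 + 3)/9 = -1/9*9 = -1)
p = 15/13 (p = -(-5*(-5) + 5)/(2*(-13)) = -(25 + 5)*(-1)/(2*13) = -15*(-1)/13 = -1/2*(-30/13) = 15/13 ≈ 1.1538)
R = 28/13 (R = 15/13 + (-1)**2 = 15/13 + 1 = 28/13 ≈ 2.1538)
R + 8*(-2 + 24) = 28/13 + 8*(-2 + 24) = 28/13 + 8*22 = 28/13 + 176 = 2316/13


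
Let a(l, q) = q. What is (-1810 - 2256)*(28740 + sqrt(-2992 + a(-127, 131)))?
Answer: -116856840 - 4066*I*sqrt(2861) ≈ -1.1686e+8 - 2.1748e+5*I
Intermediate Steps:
(-1810 - 2256)*(28740 + sqrt(-2992 + a(-127, 131))) = (-1810 - 2256)*(28740 + sqrt(-2992 + 131)) = -4066*(28740 + sqrt(-2861)) = -4066*(28740 + I*sqrt(2861)) = -116856840 - 4066*I*sqrt(2861)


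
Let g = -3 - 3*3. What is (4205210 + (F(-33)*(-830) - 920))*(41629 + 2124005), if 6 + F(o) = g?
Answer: 9137307941820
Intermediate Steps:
g = -12 (g = -3 - 9 = -12)
F(o) = -18 (F(o) = -6 - 12 = -18)
(4205210 + (F(-33)*(-830) - 920))*(41629 + 2124005) = (4205210 + (-18*(-830) - 920))*(41629 + 2124005) = (4205210 + (14940 - 920))*2165634 = (4205210 + 14020)*2165634 = 4219230*2165634 = 9137307941820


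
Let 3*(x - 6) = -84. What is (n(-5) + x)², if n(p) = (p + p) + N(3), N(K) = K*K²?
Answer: 25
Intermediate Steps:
N(K) = K³
x = -22 (x = 6 + (⅓)*(-84) = 6 - 28 = -22)
n(p) = 27 + 2*p (n(p) = (p + p) + 3³ = 2*p + 27 = 27 + 2*p)
(n(-5) + x)² = ((27 + 2*(-5)) - 22)² = ((27 - 10) - 22)² = (17 - 22)² = (-5)² = 25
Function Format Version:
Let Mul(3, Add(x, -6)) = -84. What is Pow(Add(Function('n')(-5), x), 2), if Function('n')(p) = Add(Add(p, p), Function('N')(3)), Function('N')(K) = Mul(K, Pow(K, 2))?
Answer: 25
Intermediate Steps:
Function('N')(K) = Pow(K, 3)
x = -22 (x = Add(6, Mul(Rational(1, 3), -84)) = Add(6, -28) = -22)
Function('n')(p) = Add(27, Mul(2, p)) (Function('n')(p) = Add(Add(p, p), Pow(3, 3)) = Add(Mul(2, p), 27) = Add(27, Mul(2, p)))
Pow(Add(Function('n')(-5), x), 2) = Pow(Add(Add(27, Mul(2, -5)), -22), 2) = Pow(Add(Add(27, -10), -22), 2) = Pow(Add(17, -22), 2) = Pow(-5, 2) = 25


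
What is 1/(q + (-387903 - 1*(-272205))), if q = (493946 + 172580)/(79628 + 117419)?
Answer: -197047/22797277280 ≈ -8.6434e-6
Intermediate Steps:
q = 666526/197047 ≈ 3.3826
1/(q + (-387903 - 1*(-272205))) = 1/(666526/197047 + (-387903 - 1*(-272205))) = 1/(666526/197047 + (-387903 + 272205)) = 1/(666526/197047 - 115698) = 1/(-22797277280/197047) = -197047/22797277280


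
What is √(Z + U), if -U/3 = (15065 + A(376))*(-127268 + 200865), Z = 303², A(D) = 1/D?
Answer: 3*I*√13062063203202/188 ≈ 57673.0*I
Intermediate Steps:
Z = 91809
U = -1250657592831/376 (U = -3*(15065 + 1/376)*(-127268 + 200865) = -3*(15065 + 1/376)*73597 = -16993323*73597/376 = -3*416885864277/376 = -1250657592831/376 ≈ -3.3262e+9)
√(Z + U) = √(91809 - 1250657592831/376) = √(-1250623072647/376) = 3*I*√13062063203202/188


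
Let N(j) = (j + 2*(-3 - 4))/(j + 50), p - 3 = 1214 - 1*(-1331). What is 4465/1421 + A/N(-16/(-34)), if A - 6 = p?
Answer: -1556427911/163415 ≈ -9524.4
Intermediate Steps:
p = 2548 (p = 3 + (1214 - 1*(-1331)) = 3 + (1214 + 1331) = 3 + 2545 = 2548)
A = 2554 (A = 6 + 2548 = 2554)
N(j) = (-14 + j)/(50 + j) (N(j) = (j + 2*(-7))/(50 + j) = (j - 14)/(50 + j) = (-14 + j)/(50 + j))
4465/1421 + A/N(-16/(-34)) = 4465/1421 + 2554/(((-14 - 16/(-34))/(50 - 16/(-34)))) = 4465*(1/1421) + 2554/(((-14 - 16*(-1/34))/(50 - 16*(-1/34)))) = 4465/1421 + 2554/(((-14 + 8/17)/(50 + 8/17))) = 4465/1421 + 2554/((-230/17/(858/17))) = 4465/1421 + 2554/(((17/858)*(-230/17))) = 4465/1421 + 2554/(-115/429) = 4465/1421 + 2554*(-429/115) = 4465/1421 - 1095666/115 = -1556427911/163415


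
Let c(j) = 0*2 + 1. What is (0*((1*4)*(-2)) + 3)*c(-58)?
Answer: 3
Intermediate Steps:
c(j) = 1 (c(j) = 0 + 1 = 1)
(0*((1*4)*(-2)) + 3)*c(-58) = (0*((1*4)*(-2)) + 3)*1 = (0*(4*(-2)) + 3)*1 = (0*(-8) + 3)*1 = (0 + 3)*1 = 3*1 = 3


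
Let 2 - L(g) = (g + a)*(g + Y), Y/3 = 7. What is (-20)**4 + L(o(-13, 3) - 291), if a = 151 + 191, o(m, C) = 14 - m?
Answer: 178956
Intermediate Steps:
Y = 21 (Y = 3*7 = 21)
a = 342
L(g) = 2 - (21 + g)*(342 + g) (L(g) = 2 - (g + 342)*(g + 21) = 2 - (342 + g)*(21 + g) = 2 - (21 + g)*(342 + g))
(-20)**4 + L(o(-13, 3) - 291) = (-20)**4 + (-7180 - ((14 - 1*(-13)) - 291)**2 - 363*((14 - 1*(-13)) - 291)) = 160000 + (-7180 - ((14 + 13) - 291)**2 - 363*((14 + 13) - 291)) = 160000 + (-7180 - (27 - 291)**2 - 363*(27 - 291)) = 160000 + (-7180 - 1*(-264)**2 - 363*(-264)) = 160000 + (-7180 - 1*69696 + 95832) = 160000 + (-7180 - 69696 + 95832) = 160000 + 18956 = 178956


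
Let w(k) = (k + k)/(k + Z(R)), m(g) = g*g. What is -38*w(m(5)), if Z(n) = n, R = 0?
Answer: -76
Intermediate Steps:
m(g) = g²
w(k) = 2 (w(k) = (k + k)/(k + 0) = (2*k)/k = 2)
-38*w(m(5)) = -38*2 = -76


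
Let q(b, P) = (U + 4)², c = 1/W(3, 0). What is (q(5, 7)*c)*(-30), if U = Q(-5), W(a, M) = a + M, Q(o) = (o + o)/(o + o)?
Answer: -250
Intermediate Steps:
Q(o) = 1 (Q(o) = (2*o)/((2*o)) = (2*o)*(1/(2*o)) = 1)
W(a, M) = M + a
c = ⅓ (c = 1/(0 + 3) = 1/3 = ⅓ ≈ 0.33333)
U = 1
q(b, P) = 25 (q(b, P) = (1 + 4)² = 5² = 25)
(q(5, 7)*c)*(-30) = (25*(⅓))*(-30) = (25/3)*(-30) = -250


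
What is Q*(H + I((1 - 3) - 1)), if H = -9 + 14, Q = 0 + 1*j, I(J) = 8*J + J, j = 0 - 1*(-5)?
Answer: -110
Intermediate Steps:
j = 5 (j = 0 + 5 = 5)
I(J) = 9*J
Q = 5 (Q = 0 + 1*5 = 0 + 5 = 5)
H = 5
Q*(H + I((1 - 3) - 1)) = 5*(5 + 9*((1 - 3) - 1)) = 5*(5 + 9*(-2 - 1)) = 5*(5 + 9*(-3)) = 5*(5 - 27) = 5*(-22) = -110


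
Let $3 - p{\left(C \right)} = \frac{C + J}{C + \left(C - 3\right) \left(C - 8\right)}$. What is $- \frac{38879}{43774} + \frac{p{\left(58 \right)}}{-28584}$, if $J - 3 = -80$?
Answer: $- \frac{1560474331685}{1756735366464} \approx -0.88828$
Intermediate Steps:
$J = -77$ ($J = 3 - 80 = -77$)
$p{\left(C \right)} = 3 - \frac{-77 + C}{C + \left(-8 + C\right) \left(-3 + C\right)}$ ($p{\left(C \right)} = 3 - \frac{C - 77}{C + \left(C - 3\right) \left(C - 8\right)} = 3 - \frac{-77 + C}{C + \left(-3 + C\right) \left(-8 + C\right)} = 3 - \frac{-77 + C}{C + \left(-8 + C\right) \left(-3 + C\right)}$)
$- \frac{38879}{43774} + \frac{p{\left(58 \right)}}{-28584} = - \frac{38879}{43774} + \frac{\frac{1}{24 + 58^{2} - 580} \left(149 - 1798 + 3 \cdot 58^{2}\right)}{-28584} = \left(-38879\right) \frac{1}{43774} + \frac{149 - 1798 + 3 \cdot 3364}{24 + 3364 - 580} \left(- \frac{1}{28584}\right) = - \frac{38879}{43774} + \frac{149 - 1798 + 10092}{2808} \left(- \frac{1}{28584}\right) = - \frac{38879}{43774} + \frac{1}{2808} \cdot 8443 \left(- \frac{1}{28584}\right) = - \frac{38879}{43774} + \frac{8443}{2808} \left(- \frac{1}{28584}\right) = - \frac{38879}{43774} - \frac{8443}{80263872} = - \frac{1560474331685}{1756735366464}$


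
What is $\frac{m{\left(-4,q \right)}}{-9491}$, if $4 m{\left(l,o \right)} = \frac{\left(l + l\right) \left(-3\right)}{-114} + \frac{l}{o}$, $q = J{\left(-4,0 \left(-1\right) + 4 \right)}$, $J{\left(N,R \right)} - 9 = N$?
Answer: $\frac{24}{901645} \approx 2.6618 \cdot 10^{-5}$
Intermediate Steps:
$J{\left(N,R \right)} = 9 + N$
$q = 5$ ($q = 9 - 4 = 5$)
$m{\left(l,o \right)} = \frac{l}{76} + \frac{l}{4 o}$ ($m{\left(l,o \right)} = \frac{\frac{\left(l + l\right) \left(-3\right)}{-114} + \frac{l}{o}}{4} = \frac{2 l \left(-3\right) \left(- \frac{1}{114}\right) + \frac{l}{o}}{4} = \frac{- 6 l \left(- \frac{1}{114}\right) + \frac{l}{o}}{4} = \frac{\frac{l}{19} + \frac{l}{o}}{4} = \frac{l}{76} + \frac{l}{4 o}$)
$\frac{m{\left(-4,q \right)}}{-9491} = \frac{\frac{1}{76} \left(-4\right) \frac{1}{5} \left(19 + 5\right)}{-9491} = \frac{1}{76} \left(-4\right) \frac{1}{5} \cdot 24 \left(- \frac{1}{9491}\right) = \left(- \frac{24}{95}\right) \left(- \frac{1}{9491}\right) = \frac{24}{901645}$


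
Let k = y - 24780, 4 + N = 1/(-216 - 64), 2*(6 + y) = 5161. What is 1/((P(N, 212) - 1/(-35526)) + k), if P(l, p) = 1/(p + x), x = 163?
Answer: -740125/16434843693 ≈ -4.5034e-5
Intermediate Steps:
y = 5149/2 (y = -6 + (½)*5161 = -6 + 5161/2 = 5149/2 ≈ 2574.5)
N = -1121/280 (N = -4 + 1/(-216 - 64) = -4 + 1/(-280) = -4 - 1/280 = -1121/280 ≈ -4.0036)
P(l, p) = 1/(163 + p) (P(l, p) = 1/(p + 163) = 1/(163 + p))
k = -44411/2 (k = 5149/2 - 24780 = -44411/2 ≈ -22206.)
1/((P(N, 212) - 1/(-35526)) + k) = 1/((1/(163 + 212) - 1/(-35526)) - 44411/2) = 1/((1/375 - 1*(-1/35526)) - 44411/2) = 1/((1/375 + 1/35526) - 44411/2) = 1/(3989/1480250 - 44411/2) = 1/(-16434843693/740125) = -740125/16434843693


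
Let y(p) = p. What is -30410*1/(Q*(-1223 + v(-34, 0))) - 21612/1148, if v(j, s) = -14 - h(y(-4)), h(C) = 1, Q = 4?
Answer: -9013993/710612 ≈ -12.685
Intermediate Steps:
v(j, s) = -15 (v(j, s) = -14 - 1*1 = -14 - 1 = -15)
-30410*1/(Q*(-1223 + v(-34, 0))) - 21612/1148 = -30410*1/(4*(-1223 - 15)) - 21612/1148 = -30410/((-1238*4)) - 21612*1/1148 = -30410/(-4952) - 5403/287 = -30410*(-1/4952) - 5403/287 = 15205/2476 - 5403/287 = -9013993/710612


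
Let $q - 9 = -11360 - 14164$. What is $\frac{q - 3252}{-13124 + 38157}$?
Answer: $- \frac{28767}{25033} \approx -1.1492$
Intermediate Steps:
$q = -25515$ ($q = 9 - 25524 = -25515$)
$\frac{q - 3252}{-13124 + 38157} = \frac{-25515 - 3252}{-13124 + 38157} = - \frac{28767}{25033}$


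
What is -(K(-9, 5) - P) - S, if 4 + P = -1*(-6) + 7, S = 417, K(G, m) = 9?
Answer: -417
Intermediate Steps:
P = 9 (P = -4 + (-1*(-6) + 7) = -4 + (6 + 7) = -4 + 13 = 9)
-(K(-9, 5) - P) - S = -(9 - 1*9) - 1*417 = -(9 - 9) - 417 = -1*0 - 417 = 0 - 417 = -417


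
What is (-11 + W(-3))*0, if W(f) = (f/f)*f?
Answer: 0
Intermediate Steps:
W(f) = f (W(f) = 1*f = f)
(-11 + W(-3))*0 = (-11 - 3)*0 = -14*0 = 0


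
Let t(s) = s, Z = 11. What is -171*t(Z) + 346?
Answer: -1535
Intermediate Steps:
-171*t(Z) + 346 = -171*11 + 346 = -1881 + 346 = -1535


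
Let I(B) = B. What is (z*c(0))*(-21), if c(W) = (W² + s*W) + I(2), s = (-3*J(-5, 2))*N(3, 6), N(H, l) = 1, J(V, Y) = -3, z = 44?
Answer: -1848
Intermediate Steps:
s = 9 (s = -3*(-3)*1 = 9*1 = 9)
c(W) = 2 + W² + 9*W (c(W) = (W² + 9*W) + 2 = 2 + W² + 9*W)
(z*c(0))*(-21) = (44*(2 + 0² + 9*0))*(-21) = (44*(2 + 0 + 0))*(-21) = (44*2)*(-21) = 88*(-21) = -1848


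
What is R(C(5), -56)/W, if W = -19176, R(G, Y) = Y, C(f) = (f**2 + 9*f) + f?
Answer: 7/2397 ≈ 0.0029203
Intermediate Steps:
C(f) = f**2 + 10*f
R(C(5), -56)/W = -56/(-19176) = -56*(-1/19176) = 7/2397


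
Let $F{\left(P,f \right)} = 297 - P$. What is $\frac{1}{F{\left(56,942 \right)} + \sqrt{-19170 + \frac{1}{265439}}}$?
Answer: $\frac{63970799}{20505428188} - \frac{i \sqrt{1350677228096131}}{20505428188} \approx 0.0031197 - 0.0017923 i$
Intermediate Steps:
$\frac{1}{F{\left(56,942 \right)} + \sqrt{-19170 + \frac{1}{265439}}} = \frac{1}{\left(297 - 56\right) + \sqrt{-19170 + \frac{1}{265439}}} = \frac{1}{241 + \sqrt{- \frac{5088465629}{265439}}} = \frac{1}{241 + \frac{i \sqrt{1350677228096131}}{265439}}$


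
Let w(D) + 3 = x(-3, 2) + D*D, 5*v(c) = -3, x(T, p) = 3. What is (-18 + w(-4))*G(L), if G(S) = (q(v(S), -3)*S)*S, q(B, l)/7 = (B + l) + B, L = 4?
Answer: 4704/5 ≈ 940.80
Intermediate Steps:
v(c) = -⅗ (v(c) = (⅕)*(-3) = -⅗)
q(B, l) = 7*l + 14*B (q(B, l) = 7*((B + l) + B) = 7*(l + 2*B) = 7*l + 14*B)
G(S) = -147*S²/5 (G(S) = ((7*(-3) + 14*(-⅗))*S)*S = ((-21 - 42/5)*S)*S = (-147*S/5)*S = -147*S²/5)
w(D) = D² (w(D) = -3 + (3 + D*D) = -3 + (3 + D²) = D²)
(-18 + w(-4))*G(L) = (-18 + (-4)²)*(-147/5*4²) = (-18 + 16)*(-147/5*16) = -2*(-2352/5) = 4704/5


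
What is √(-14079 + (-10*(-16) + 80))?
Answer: I*√13839 ≈ 117.64*I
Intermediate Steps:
√(-14079 + (-10*(-16) + 80)) = √(-14079 + (160 + 80)) = √(-14079 + 240) = √(-13839) = I*√13839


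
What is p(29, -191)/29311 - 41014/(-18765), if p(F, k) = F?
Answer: 1202705539/550020915 ≈ 2.1867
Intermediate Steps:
p(29, -191)/29311 - 41014/(-18765) = 29/29311 - 41014/(-18765) = 29*(1/29311) - 41014*(-1/18765) = 29/29311 + 41014/18765 = 1202705539/550020915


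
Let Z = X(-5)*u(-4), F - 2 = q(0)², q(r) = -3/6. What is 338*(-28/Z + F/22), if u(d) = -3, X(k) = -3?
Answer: -402727/396 ≈ -1017.0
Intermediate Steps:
q(r) = -½ (q(r) = -3*⅙ = -½)
F = 9/4 (F = 2 + (-½)² = 2 + ¼ = 9/4 ≈ 2.2500)
Z = 9 (Z = -3*(-3) = 9)
338*(-28/Z + F/22) = 338*(-28/9 + (9/4)/22) = 338*(-28*⅑ + (9/4)*(1/22)) = 338*(-28/9 + 9/88) = 338*(-2383/792) = -402727/396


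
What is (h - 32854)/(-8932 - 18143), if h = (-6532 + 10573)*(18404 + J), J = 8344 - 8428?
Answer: -73998266/27075 ≈ -2733.1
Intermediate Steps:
J = -84
h = 74031120 (h = (-6532 + 10573)*(18404 - 84) = 4041*18320 = 74031120)
(h - 32854)/(-8932 - 18143) = (74031120 - 32854)/(-8932 - 18143) = 73998266/(-27075) = 73998266*(-1/27075) = -73998266/27075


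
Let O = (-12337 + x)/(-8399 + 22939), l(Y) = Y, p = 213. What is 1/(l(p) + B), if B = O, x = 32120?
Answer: 14540/3116803 ≈ 0.0046650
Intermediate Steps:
O = 19783/14540 (O = (-12337 + 32120)/(-8399 + 22939) = 19783/14540 ≈ 1.3606)
B = 19783/14540 ≈ 1.3606
1/(l(p) + B) = 1/(213 + 19783/14540) = 1/(3116803/14540) = 14540/3116803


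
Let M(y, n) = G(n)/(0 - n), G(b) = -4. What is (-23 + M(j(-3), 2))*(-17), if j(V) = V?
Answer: 357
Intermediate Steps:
M(y, n) = 4/n (M(y, n) = -4/(0 - n) = -4*(-1/n) = -(-4)/n = 4/n)
(-23 + M(j(-3), 2))*(-17) = (-23 + 4/2)*(-17) = (-23 + 4*(½))*(-17) = (-23 + 2)*(-17) = -21*(-17) = 357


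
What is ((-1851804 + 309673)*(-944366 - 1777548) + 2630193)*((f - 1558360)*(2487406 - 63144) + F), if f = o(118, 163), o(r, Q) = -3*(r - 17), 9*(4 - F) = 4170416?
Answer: -142748082046811923157407418/9 ≈ -1.5861e+25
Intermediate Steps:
F = -4170380/9 (F = 4 - ⅑*4170416 = 4 - 4170416/9 = -4170380/9 ≈ -4.6338e+5)
o(r, Q) = 51 - 3*r (o(r, Q) = -3*(-17 + r) = 51 - 3*r)
f = -303 (f = 51 - 3*118 = 51 - 354 = -303)
((-1851804 + 309673)*(-944366 - 1777548) + 2630193)*((f - 1558360)*(2487406 - 63144) + F) = ((-1851804 + 309673)*(-944366 - 1777548) + 2630193)*((-303 - 1558360)*(2487406 - 63144) - 4170380/9) = (-1542131*(-2721914) + 2630193)*(-1558663*2424262 - 4170380/9) = (4197547958734 + 2630193)*(-3778607481706 - 4170380/9) = 4197550588927*(-34007471505734/9) = -142748082046811923157407418/9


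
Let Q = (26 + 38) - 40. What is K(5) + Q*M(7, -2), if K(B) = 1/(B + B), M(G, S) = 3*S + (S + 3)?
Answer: -1199/10 ≈ -119.90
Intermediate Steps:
Q = 24 (Q = 64 - 40 = 24)
M(G, S) = 3 + 4*S (M(G, S) = 3*S + (3 + S) = 3 + 4*S)
K(B) = 1/(2*B)
K(5) + Q*M(7, -2) = (½)/5 + 24*(3 + 4*(-2)) = (½)*(⅕) + 24*(3 - 8) = ⅒ + 24*(-5) = ⅒ - 120 = -1199/10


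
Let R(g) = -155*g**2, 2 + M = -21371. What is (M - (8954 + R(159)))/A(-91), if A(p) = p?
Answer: -3888228/91 ≈ -42728.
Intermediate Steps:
M = -21373 (M = -2 - 21371 = -21373)
(M - (8954 + R(159)))/A(-91) = (-21373 - (8954 - 155*159**2))/(-91) = (-21373 - (8954 - 155*25281))*(-1/91) = (-21373 - (8954 - 3918555))*(-1/91) = (-21373 - 1*(-3909601))*(-1/91) = (-21373 + 3909601)*(-1/91) = 3888228*(-1/91) = -3888228/91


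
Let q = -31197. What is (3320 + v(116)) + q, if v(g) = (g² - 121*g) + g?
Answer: -28341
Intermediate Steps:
v(g) = g² - 120*g
(3320 + v(116)) + q = (3320 + 116*(-120 + 116)) - 31197 = (3320 + 116*(-4)) - 31197 = (3320 - 464) - 31197 = 2856 - 31197 = -28341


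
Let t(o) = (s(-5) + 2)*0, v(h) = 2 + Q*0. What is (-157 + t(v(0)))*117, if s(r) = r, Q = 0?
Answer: -18369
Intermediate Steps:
v(h) = 2 (v(h) = 2 + 0*0 = 2 + 0 = 2)
t(o) = 0 (t(o) = (-5 + 2)*0 = -3*0 = 0)
(-157 + t(v(0)))*117 = (-157 + 0)*117 = -157*117 = -18369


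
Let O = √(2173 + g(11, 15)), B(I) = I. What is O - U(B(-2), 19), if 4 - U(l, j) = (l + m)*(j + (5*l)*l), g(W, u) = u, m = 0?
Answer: -82 + 2*√547 ≈ -35.224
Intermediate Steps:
O = 2*√547 (O = √(2173 + 15) = √2188 = 2*√547 ≈ 46.776)
U(l, j) = 4 - l*(j + 5*l²) (U(l, j) = 4 - (l + 0)*(j + (5*l)*l) = 4 - l*(j + 5*l²))
O - U(B(-2), 19) = 2*√547 - (4 - 5*(-2)³ - 1*19*(-2)) = 2*√547 - (4 - 5*(-8) + 38) = 2*√547 - (4 + 40 + 38) = 2*√547 - 1*82 = 2*√547 - 82 = -82 + 2*√547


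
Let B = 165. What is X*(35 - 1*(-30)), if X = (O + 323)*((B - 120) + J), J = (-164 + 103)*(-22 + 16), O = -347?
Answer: -641160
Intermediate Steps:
J = 366 (J = -61*(-6) = 366)
X = -9864 (X = (-347 + 323)*((165 - 120) + 366) = -24*(45 + 366) = -24*411 = -9864)
X*(35 - 1*(-30)) = -9864*(35 - 1*(-30)) = -9864*(35 + 30) = -9864*65 = -641160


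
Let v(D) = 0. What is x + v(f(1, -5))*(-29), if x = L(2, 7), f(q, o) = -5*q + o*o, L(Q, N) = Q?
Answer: 2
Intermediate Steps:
f(q, o) = o² - 5*q (f(q, o) = -5*q + o² = o² - 5*q)
x = 2
x + v(f(1, -5))*(-29) = 2 + 0*(-29) = 2 + 0 = 2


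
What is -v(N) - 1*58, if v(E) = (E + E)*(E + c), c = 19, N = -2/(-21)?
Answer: -27182/441 ≈ -61.637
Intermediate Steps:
N = 2/21 (N = -2*(-1/21) = 2/21 ≈ 0.095238)
v(E) = 2*E*(19 + E) (v(E) = (E + E)*(E + 19) = (2*E)*(19 + E) = 2*E*(19 + E))
-v(N) - 1*58 = -2*2*(19 + 2/21)/21 - 1*58 = -2*2*401/(21*21) - 58 = -1*1604/441 - 58 = -1604/441 - 58 = -27182/441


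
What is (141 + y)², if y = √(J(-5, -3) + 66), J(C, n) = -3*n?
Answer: 19956 + 1410*√3 ≈ 22398.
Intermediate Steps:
y = 5*√3 (y = √(-3*(-3) + 66) = √(9 + 66) = √75 = 5*√3 ≈ 8.6602)
(141 + y)² = (141 + 5*√3)²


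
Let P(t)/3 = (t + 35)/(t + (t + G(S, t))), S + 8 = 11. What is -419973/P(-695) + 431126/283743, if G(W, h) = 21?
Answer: -18126134279779/62423460 ≈ -2.9037e+5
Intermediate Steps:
S = 3 (S = -8 + 11 = 3)
P(t) = 3*(35 + t)/(21 + 2*t) (P(t) = 3*((t + 35)/(t + (t + 21))) = 3*((35 + t)/(t + (21 + t))) = 3*((35 + t)/(21 + 2*t)) = 3*(35 + t)/(21 + 2*t))
-419973/P(-695) + 431126/283743 = -419973*(21 + 2*(-695))/(3*(35 - 695)) + 431126/283743 = -419973/(3*(-660)/(21 - 1390)) + 431126*(1/283743) = -419973/(3*(-660)/(-1369)) + 431126/283743 = -419973/(3*(-1/1369)*(-660)) + 431126/283743 = -419973/1980/1369 + 431126/283743 = -419973*1369/1980 + 431126/283743 = -191647679/660 + 431126/283743 = -18126134279779/62423460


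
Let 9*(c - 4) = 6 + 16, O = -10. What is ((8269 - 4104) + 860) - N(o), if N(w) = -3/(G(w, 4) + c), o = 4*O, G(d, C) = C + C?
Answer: 653277/130 ≈ 5025.2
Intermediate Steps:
G(d, C) = 2*C
o = -40 (o = 4*(-10) = -40)
c = 58/9 (c = 4 + (6 + 16)/9 = 4 + (1/9)*22 = 4 + 22/9 = 58/9 ≈ 6.4444)
N(w) = -27/130 (N(w) = -3/(2*4 + 58/9) = -3/(8 + 58/9) = -3/(130/9) = (9/130)*(-3) = -27/130)
((8269 - 4104) + 860) - N(o) = ((8269 - 4104) + 860) - 1*(-27/130) = (4165 + 860) + 27/130 = 5025 + 27/130 = 653277/130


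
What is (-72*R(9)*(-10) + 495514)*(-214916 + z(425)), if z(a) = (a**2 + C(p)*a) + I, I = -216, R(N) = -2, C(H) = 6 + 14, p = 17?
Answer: -12849382518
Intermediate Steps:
C(H) = 20
z(a) = -216 + a**2 + 20*a (z(a) = (a**2 + 20*a) - 216 = -216 + a**2 + 20*a)
(-72*R(9)*(-10) + 495514)*(-214916 + z(425)) = (-72*(-2)*(-10) + 495514)*(-214916 + (-216 + 425**2 + 20*425)) = (144*(-10) + 495514)*(-214916 + (-216 + 180625 + 8500)) = (-1440 + 495514)*(-214916 + 188909) = 494074*(-26007) = -12849382518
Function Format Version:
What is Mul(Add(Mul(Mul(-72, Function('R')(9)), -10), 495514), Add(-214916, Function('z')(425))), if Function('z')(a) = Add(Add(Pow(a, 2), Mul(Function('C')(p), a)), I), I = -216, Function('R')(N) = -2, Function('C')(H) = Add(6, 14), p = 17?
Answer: -12849382518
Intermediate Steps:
Function('C')(H) = 20
Function('z')(a) = Add(-216, Pow(a, 2), Mul(20, a)) (Function('z')(a) = Add(Add(Pow(a, 2), Mul(20, a)), -216) = Add(-216, Pow(a, 2), Mul(20, a)))
Mul(Add(Mul(Mul(-72, Function('R')(9)), -10), 495514), Add(-214916, Function('z')(425))) = Mul(Add(Mul(Mul(-72, -2), -10), 495514), Add(-214916, Add(-216, Pow(425, 2), Mul(20, 425)))) = Mul(Add(Mul(144, -10), 495514), Add(-214916, Add(-216, 180625, 8500))) = Mul(Add(-1440, 495514), Add(-214916, 188909)) = Mul(494074, -26007) = -12849382518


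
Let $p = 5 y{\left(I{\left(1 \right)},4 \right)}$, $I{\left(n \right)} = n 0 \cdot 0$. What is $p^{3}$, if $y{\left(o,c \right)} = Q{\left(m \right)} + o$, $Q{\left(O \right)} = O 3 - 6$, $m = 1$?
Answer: $-3375$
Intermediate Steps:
$Q{\left(O \right)} = -6 + 3 O$ ($Q{\left(O \right)} = 3 O - 6 = -6 + 3 O$)
$I{\left(n \right)} = 0$ ($I{\left(n \right)} = 0 \cdot 0 = 0$)
$y{\left(o,c \right)} = -3 + o$ ($y{\left(o,c \right)} = \left(-6 + 3 \cdot 1\right) + o = \left(-6 + 3\right) + o = -3 + o$)
$p = -15$ ($p = 5 \left(-3 + 0\right) = 5 \left(-3\right) = -15$)
$p^{3} = \left(-15\right)^{3} = -3375$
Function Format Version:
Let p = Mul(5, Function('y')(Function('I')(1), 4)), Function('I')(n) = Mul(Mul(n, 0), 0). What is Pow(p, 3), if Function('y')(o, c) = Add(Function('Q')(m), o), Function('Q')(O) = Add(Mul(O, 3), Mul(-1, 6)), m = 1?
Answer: -3375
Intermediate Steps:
Function('Q')(O) = Add(-6, Mul(3, O)) (Function('Q')(O) = Add(Mul(3, O), -6) = Add(-6, Mul(3, O)))
Function('I')(n) = 0 (Function('I')(n) = Mul(0, 0) = 0)
Function('y')(o, c) = Add(-3, o) (Function('y')(o, c) = Add(Add(-6, Mul(3, 1)), o) = Add(Add(-6, 3), o) = Add(-3, o))
p = -15 (p = Mul(5, Add(-3, 0)) = Mul(5, -3) = -15)
Pow(p, 3) = Pow(-15, 3) = -3375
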